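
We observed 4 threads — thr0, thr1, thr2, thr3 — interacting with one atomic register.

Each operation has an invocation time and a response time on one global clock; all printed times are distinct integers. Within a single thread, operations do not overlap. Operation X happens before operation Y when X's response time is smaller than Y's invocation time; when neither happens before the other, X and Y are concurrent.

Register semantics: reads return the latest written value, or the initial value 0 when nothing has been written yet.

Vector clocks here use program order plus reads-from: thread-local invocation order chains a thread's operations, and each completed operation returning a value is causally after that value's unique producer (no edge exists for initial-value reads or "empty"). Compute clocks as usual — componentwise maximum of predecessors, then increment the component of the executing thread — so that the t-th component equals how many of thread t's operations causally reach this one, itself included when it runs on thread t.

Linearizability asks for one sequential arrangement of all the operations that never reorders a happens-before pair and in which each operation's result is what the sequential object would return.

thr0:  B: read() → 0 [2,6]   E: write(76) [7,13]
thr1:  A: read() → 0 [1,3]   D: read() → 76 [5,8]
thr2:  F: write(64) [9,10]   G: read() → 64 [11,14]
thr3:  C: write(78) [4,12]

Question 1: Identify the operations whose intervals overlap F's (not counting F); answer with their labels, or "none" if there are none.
F spans [9,10]: anything still running between times 9 and 10 counts as concurrent
A [1,3]: before
B [2,6]: before
C [4,12]: concurrent
D [5,8]: before
E [7,13]: concurrent
G [11,14]: after

C, E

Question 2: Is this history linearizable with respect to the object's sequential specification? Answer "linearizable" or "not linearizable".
one valid linearization: A, B, C, E, D, F, G
1. A read() → 0, leaving value 0
2. B read() → 0, leaving value 0
3. C write(78), leaving value 78
4. E write(76), leaving value 76
5. D read() → 76, leaving value 76
6. F write(64), leaving value 64
7. G read() → 64, leaving value 64

linearizable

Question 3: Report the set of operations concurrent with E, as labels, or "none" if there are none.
E spans [7,13]; an op avoiding the whole window 7..13 is ordered, any other is concurrent
A [1,3]: before
B [2,6]: before
C [4,12]: concurrent
D [5,8]: concurrent
F [9,10]: concurrent
G [11,14]: concurrent

C, D, F, G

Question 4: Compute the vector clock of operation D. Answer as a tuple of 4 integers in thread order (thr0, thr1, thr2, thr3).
VC(C, invoked at 4): no causal predecessors; +1 on thr3 → (0, 0, 0, 1)
VC(F, invoked at 9): no causal predecessors; +1 on thr2 → (0, 0, 1, 0)
VC(A, invoked at 1): no causal predecessors; +1 on thr1 → (0, 1, 0, 0)
VC(B, invoked at 2): no causal predecessors; +1 on thr0 → (1, 0, 0, 0)
G, invoked 11, takes VC(F)=(0, 0, 1, 0) under max, adds 1 for thr2 → (0, 0, 2, 0)
E, invoked 7, takes VC(B)=(1, 0, 0, 0) under max, adds 1 for thr0 → (2, 0, 0, 0)
D, invoked 5, takes VC(A)=(0, 1, 0, 0), VC(E)=(2, 0, 0, 0) under max, adds 1 for thr1 → (2, 2, 0, 0)
target: VC(D) = (2, 2, 0, 0)

(2, 2, 0, 0)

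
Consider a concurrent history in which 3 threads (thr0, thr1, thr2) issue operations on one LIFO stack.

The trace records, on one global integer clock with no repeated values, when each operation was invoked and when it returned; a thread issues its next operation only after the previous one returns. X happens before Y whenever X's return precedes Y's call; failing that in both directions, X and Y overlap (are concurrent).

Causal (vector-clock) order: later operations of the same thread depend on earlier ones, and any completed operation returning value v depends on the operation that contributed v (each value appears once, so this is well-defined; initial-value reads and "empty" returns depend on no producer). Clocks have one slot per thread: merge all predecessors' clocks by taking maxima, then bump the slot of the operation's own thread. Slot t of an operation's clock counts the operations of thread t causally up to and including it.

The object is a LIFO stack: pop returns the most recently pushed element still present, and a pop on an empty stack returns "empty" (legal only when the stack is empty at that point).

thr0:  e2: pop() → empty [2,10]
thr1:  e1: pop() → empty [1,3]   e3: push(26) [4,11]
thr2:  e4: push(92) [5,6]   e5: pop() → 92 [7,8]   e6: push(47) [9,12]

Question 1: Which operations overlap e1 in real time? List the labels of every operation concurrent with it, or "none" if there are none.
Answer: e2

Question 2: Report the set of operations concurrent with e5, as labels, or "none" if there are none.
Answer: e2, e3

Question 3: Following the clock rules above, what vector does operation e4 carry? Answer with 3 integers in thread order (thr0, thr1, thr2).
Answer: (0, 0, 1)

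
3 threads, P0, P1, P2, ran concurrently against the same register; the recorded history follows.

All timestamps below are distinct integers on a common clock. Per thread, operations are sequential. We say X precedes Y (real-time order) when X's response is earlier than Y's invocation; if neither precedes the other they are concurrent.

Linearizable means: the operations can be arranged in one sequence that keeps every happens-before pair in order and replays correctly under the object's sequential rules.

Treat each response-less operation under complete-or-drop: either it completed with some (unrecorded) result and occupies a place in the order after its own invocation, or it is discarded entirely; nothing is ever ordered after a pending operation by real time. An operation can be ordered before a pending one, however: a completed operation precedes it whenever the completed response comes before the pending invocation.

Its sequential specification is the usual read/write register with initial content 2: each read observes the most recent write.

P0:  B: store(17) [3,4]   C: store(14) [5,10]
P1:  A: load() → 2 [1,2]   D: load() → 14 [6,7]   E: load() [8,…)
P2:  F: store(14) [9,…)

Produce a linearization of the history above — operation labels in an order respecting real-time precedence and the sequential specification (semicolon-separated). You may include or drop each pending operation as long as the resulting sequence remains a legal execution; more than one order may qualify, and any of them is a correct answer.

A; B; C; D

after step 1 (A load() → 2): value 2
after step 2 (B store(17)): value 17
after step 3 (C store(14)): value 14
after step 4 (D load() → 14): value 14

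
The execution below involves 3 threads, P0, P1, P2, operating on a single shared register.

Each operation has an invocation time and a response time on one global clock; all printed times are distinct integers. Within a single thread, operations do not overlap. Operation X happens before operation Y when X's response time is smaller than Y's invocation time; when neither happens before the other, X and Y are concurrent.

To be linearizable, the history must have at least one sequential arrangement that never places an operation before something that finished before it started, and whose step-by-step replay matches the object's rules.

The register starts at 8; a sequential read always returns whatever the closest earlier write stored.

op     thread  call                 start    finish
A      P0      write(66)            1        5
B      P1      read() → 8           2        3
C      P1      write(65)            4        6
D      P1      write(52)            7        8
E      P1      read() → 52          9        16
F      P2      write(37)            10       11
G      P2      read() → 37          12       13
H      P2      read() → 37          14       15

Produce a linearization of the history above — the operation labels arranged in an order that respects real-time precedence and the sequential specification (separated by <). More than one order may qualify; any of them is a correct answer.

1. B read() → 8, leaving value 8
2. A write(66), leaving value 66
3. C write(65), leaving value 65
4. D write(52), leaving value 52
5. E read() → 52, leaving value 52
6. F write(37), leaving value 37
7. G read() → 37, leaving value 37
8. H read() → 37, leaving value 37

B < A < C < D < E < F < G < H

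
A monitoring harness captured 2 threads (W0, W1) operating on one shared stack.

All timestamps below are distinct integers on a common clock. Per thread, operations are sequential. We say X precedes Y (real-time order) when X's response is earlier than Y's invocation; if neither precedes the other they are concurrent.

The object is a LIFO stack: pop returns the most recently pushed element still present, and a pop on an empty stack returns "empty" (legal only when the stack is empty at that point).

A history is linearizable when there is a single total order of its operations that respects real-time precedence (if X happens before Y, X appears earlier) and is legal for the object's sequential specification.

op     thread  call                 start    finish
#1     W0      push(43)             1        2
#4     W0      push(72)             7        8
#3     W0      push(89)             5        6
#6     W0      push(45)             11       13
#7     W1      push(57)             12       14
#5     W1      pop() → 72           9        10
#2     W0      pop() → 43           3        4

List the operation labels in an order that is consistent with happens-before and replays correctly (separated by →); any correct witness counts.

#1 → #2 → #3 → #4 → #5 → #6 → #7

after step 1 (#1 push(43)): stack <43>
after step 2 (#2 pop() → 43): stack <>
after step 3 (#3 push(89)): stack <89>
after step 4 (#4 push(72)): stack <89,72>
after step 5 (#5 pop() → 72): stack <89>
after step 6 (#6 push(45)): stack <89,45>
after step 7 (#7 push(57)): stack <89,45,57>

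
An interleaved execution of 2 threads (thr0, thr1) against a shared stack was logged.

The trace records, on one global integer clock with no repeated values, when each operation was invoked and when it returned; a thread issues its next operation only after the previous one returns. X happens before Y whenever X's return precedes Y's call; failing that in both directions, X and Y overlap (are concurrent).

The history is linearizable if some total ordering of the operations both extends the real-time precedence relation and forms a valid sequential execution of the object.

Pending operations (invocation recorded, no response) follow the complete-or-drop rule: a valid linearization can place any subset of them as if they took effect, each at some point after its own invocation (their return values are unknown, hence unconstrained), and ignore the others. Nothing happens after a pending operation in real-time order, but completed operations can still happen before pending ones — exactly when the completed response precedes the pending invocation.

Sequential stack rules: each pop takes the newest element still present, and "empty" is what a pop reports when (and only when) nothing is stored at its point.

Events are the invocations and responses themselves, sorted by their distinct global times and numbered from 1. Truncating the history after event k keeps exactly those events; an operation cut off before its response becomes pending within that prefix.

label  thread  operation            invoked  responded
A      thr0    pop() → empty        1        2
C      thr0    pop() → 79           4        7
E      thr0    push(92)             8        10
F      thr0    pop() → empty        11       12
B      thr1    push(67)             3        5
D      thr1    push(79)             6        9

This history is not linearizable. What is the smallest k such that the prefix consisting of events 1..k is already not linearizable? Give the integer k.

events 1..11 are linearizable, e.g. via A, B, D, C, E:
step 1: A pop() → empty — stack <>
step 2: B push(67) — stack <67>
step 3: D push(79) — stack <67,79>
step 4: C pop() → 79 — stack <67>
step 5: E push(92) — stack <67,92>
at event 12 (F's time-12 response) nothing linearizes any more
one such order, A, B, C, D, E, F, breaks at step 3 where C pop() → 79 is illegal
one such order, A, B, C, E, D, F, breaks at step 3 where C pop() → 79 is illegal

12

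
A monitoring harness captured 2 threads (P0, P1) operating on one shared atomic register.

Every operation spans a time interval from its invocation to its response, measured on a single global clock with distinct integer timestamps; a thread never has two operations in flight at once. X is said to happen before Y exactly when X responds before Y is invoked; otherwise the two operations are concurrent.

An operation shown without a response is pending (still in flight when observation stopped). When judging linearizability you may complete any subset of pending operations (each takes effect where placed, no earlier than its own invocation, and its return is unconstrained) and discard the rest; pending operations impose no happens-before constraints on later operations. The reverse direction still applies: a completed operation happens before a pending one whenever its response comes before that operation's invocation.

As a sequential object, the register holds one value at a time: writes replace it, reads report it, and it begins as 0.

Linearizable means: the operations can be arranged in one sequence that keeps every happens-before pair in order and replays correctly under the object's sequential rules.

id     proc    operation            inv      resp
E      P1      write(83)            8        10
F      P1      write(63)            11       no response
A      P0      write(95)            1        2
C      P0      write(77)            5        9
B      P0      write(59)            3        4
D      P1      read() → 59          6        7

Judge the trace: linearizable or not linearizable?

linearizable

one valid linearization: A, B, D, C, E
after step 1 (A write(95)): value 95
after step 2 (B write(59)): value 59
after step 3 (D read() → 59): value 59
after step 4 (C write(77)): value 77
after step 5 (E write(83)): value 83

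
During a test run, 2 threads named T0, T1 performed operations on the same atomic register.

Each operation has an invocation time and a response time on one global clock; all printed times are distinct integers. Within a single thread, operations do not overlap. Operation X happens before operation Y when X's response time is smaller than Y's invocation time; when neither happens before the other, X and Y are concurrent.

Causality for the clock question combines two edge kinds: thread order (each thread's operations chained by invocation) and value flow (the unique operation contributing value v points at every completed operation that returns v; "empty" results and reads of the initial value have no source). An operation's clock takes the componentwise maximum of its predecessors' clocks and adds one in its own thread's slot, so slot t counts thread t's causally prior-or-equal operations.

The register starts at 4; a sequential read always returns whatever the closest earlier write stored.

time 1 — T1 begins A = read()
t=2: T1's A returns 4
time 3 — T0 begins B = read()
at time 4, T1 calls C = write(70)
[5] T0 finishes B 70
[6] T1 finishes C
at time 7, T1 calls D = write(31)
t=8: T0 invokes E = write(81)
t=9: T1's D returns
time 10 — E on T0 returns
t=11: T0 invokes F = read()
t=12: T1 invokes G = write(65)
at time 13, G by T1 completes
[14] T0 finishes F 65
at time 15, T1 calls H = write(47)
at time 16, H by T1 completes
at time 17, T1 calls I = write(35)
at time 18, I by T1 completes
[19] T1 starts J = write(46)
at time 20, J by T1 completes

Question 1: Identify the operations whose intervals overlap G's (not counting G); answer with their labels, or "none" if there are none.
F

G spans [12,13]; an op avoiding the whole window 12..13 is ordered, any other is concurrent
A [1,2]: before
B [3,5]: before
C [4,6]: before
D [7,9]: before
E [8,10]: before
F [11,14]: concurrent
H [15,16]: after
I [17,18]: after
J [19,20]: after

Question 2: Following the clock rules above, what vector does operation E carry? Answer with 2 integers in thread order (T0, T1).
(2, 2)

A (invocation 1): nothing precedes it; T1's component alone gives (0, 1)
C (invocation 4): componentwise max over VC(A)=(0, 1), +1 at T1, giving (0, 2)
D (invocation 7): componentwise max over VC(C)=(0, 2), +1 at T1, giving (0, 3)
B (invocation 3): componentwise max over VC(C)=(0, 2), +1 at T0, giving (1, 2)
G (invocation 12): componentwise max over VC(D)=(0, 3), +1 at T1, giving (0, 4)
E (invocation 8): componentwise max over VC(B)=(1, 2), +1 at T0, giving (2, 2)
H (invocation 15): componentwise max over VC(G)=(0, 4), +1 at T1, giving (0, 5)
I (invocation 17): componentwise max over VC(H)=(0, 5), +1 at T1, giving (0, 6)
J (invocation 19): componentwise max over VC(I)=(0, 6), +1 at T1, giving (0, 7)
F (invocation 11): componentwise max over VC(E)=(2, 2), VC(G)=(0, 4), +1 at T0, giving (3, 4)
target: VC(E) = (2, 2)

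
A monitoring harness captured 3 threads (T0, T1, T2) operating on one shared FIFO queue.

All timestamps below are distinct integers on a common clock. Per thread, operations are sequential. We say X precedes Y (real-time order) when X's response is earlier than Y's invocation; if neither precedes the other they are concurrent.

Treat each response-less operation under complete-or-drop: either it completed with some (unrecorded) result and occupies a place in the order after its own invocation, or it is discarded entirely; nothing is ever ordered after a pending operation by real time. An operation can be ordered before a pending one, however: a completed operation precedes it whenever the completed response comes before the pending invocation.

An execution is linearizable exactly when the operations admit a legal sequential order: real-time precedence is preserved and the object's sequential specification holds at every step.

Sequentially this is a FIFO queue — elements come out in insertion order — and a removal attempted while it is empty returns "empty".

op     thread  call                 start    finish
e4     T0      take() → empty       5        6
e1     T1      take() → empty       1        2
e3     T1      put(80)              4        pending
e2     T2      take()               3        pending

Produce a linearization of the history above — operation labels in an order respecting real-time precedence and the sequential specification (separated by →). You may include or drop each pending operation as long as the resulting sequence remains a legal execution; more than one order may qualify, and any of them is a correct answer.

e1 → e2 → e4

step 1: e1 take() → empty — queue <>
step 2: e2 take() (pending, included) — queue <>
step 3: e4 take() → empty — queue <>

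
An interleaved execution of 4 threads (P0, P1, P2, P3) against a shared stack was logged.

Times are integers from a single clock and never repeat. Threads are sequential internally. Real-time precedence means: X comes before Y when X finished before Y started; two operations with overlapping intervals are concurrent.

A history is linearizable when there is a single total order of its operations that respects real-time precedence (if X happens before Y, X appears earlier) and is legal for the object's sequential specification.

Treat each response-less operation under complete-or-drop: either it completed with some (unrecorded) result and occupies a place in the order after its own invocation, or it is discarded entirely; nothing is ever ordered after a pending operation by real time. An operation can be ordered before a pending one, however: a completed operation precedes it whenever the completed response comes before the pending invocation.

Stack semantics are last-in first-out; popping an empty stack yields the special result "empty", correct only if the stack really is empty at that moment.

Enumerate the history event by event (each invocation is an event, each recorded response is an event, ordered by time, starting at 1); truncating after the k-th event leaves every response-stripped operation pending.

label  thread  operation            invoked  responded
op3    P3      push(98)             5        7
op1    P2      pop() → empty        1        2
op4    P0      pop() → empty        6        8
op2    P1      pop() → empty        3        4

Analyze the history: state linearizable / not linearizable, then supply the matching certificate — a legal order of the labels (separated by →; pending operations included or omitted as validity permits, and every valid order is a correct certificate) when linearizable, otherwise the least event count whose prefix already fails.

linearizable — witness: op1 → op2 → op4 → op3

step 1: op1 pop() → empty — stack <>
step 2: op2 pop() → empty — stack <>
step 3: op4 pop() → empty — stack <>
step 4: op3 push(98) — stack <98>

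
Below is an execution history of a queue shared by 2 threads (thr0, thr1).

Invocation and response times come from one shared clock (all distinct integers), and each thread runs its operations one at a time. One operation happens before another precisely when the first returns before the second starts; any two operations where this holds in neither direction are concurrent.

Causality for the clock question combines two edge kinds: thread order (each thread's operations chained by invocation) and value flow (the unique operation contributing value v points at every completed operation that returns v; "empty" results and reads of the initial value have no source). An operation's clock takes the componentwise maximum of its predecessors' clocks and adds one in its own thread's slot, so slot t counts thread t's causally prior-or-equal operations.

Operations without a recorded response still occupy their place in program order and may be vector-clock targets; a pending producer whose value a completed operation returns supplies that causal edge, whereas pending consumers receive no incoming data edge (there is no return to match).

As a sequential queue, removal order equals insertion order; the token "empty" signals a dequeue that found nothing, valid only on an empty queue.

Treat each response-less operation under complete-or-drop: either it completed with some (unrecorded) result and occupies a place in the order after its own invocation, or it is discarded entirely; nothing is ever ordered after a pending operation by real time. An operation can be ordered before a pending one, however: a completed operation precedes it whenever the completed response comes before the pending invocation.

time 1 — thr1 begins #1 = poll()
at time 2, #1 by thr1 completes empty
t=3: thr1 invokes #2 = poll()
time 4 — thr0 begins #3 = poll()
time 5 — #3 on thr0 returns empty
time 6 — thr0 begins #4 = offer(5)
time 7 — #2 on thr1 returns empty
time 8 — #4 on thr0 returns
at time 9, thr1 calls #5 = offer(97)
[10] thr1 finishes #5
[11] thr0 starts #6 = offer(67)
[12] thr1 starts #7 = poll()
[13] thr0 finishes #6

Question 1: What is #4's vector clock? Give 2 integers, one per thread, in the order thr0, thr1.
Answer: (2, 0)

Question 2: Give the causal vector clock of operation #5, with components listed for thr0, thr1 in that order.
Answer: (0, 3)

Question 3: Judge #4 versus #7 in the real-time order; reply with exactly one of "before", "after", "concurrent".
Answer: before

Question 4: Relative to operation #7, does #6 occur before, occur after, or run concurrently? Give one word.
Answer: concurrent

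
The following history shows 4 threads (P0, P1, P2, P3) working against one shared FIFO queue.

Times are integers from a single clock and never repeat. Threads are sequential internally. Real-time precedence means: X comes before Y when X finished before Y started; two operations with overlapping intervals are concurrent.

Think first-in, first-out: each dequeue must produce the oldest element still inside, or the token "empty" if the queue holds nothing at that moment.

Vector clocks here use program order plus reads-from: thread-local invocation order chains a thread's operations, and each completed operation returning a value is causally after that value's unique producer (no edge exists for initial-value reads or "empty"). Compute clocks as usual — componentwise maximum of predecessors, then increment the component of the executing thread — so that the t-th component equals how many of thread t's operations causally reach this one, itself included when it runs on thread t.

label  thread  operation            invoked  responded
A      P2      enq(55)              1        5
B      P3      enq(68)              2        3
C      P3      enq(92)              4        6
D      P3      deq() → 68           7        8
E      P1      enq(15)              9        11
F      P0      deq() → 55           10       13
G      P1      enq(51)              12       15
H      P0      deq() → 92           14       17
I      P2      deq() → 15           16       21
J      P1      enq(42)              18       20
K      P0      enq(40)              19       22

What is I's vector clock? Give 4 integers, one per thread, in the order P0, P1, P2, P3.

root op B, invoked 2: fresh clock plus P3's own tick → (0, 0, 0, 1)
root op A, invoked 1: fresh clock plus P2's own tick → (0, 0, 1, 0)
root op E, invoked 9: fresh clock plus P1's own tick → (0, 1, 0, 0)
VC(C, invoked at 4): max of VC(B)=(0, 0, 0, 1), then +1 on thread P3 → (0, 0, 0, 2)
VC(G, invoked at 12): max of VC(E)=(0, 1, 0, 0), then +1 on thread P1 → (0, 2, 0, 0)
VC(F, invoked at 10): max of VC(A)=(0, 0, 1, 0), then +1 on thread P0 → (1, 0, 1, 0)
VC(D, invoked at 7): max of VC(B)=(0, 0, 0, 1), VC(C)=(0, 0, 0, 2), then +1 on thread P3 → (0, 0, 0, 3)
VC(I, invoked at 16): max of VC(A)=(0, 0, 1, 0), VC(E)=(0, 1, 0, 0), then +1 on thread P2 → (0, 1, 2, 0)
VC(J, invoked at 18): max of VC(G)=(0, 2, 0, 0), then +1 on thread P1 → (0, 3, 0, 0)
VC(H, invoked at 14): max of VC(C)=(0, 0, 0, 2), VC(F)=(1, 0, 1, 0), then +1 on thread P0 → (2, 0, 1, 2)
VC(K, invoked at 19): max of VC(H)=(2, 0, 1, 2), then +1 on thread P0 → (3, 0, 1, 2)
target: VC(I) = (0, 1, 2, 0)

(0, 1, 2, 0)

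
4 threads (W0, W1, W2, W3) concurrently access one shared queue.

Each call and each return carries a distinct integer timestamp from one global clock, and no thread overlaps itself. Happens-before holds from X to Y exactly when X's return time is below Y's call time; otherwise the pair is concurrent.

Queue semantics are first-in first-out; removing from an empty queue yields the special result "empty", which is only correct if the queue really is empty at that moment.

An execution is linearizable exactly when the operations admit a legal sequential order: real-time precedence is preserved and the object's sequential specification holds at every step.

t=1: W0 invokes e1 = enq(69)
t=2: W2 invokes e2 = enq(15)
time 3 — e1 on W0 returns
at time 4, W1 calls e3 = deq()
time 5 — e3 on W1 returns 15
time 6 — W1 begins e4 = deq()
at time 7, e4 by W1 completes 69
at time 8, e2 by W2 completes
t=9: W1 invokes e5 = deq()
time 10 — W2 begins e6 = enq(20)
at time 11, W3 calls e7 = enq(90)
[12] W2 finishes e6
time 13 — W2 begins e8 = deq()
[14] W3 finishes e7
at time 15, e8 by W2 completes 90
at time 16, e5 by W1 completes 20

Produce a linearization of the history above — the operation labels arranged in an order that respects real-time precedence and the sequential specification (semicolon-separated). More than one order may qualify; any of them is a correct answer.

e2; e1; e3; e4; e6; e5; e7; e8

step 1: e2 enq(15) — queue <15>
step 2: e1 enq(69) — queue <15,69>
step 3: e3 deq() → 15 — queue <69>
step 4: e4 deq() → 69 — queue <>
step 5: e6 enq(20) — queue <20>
step 6: e5 deq() → 20 — queue <>
step 7: e7 enq(90) — queue <90>
step 8: e8 deq() → 90 — queue <>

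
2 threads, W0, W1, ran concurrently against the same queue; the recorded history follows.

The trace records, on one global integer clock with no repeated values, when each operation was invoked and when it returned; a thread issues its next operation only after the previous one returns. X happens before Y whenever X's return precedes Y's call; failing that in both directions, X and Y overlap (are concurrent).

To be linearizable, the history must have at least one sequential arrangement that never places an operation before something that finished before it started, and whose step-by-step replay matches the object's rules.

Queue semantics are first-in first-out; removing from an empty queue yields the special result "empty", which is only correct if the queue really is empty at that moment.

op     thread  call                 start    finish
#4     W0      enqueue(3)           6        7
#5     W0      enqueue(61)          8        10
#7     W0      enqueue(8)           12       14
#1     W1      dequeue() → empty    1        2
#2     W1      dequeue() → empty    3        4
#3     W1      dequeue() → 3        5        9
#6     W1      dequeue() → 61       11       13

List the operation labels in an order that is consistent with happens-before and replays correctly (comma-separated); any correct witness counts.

step 1: #1 dequeue() → empty — queue <>
step 2: #2 dequeue() → empty — queue <>
step 3: #4 enqueue(3) — queue <3>
step 4: #3 dequeue() → 3 — queue <>
step 5: #5 enqueue(61) — queue <61>
step 6: #6 dequeue() → 61 — queue <>
step 7: #7 enqueue(8) — queue <8>

#1, #2, #4, #3, #5, #6, #7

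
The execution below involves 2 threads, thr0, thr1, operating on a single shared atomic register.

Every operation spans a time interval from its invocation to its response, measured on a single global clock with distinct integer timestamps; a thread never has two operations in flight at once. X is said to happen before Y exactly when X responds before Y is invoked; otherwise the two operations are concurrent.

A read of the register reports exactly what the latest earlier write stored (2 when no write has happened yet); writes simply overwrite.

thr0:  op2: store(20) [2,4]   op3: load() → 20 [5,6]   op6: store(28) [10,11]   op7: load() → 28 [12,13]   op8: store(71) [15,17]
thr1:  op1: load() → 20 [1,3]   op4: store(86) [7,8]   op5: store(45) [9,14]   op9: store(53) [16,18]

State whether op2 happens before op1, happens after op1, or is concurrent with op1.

op2 spans [2,4], op1 spans [1,3]
the intervals overlap in both directions

concurrent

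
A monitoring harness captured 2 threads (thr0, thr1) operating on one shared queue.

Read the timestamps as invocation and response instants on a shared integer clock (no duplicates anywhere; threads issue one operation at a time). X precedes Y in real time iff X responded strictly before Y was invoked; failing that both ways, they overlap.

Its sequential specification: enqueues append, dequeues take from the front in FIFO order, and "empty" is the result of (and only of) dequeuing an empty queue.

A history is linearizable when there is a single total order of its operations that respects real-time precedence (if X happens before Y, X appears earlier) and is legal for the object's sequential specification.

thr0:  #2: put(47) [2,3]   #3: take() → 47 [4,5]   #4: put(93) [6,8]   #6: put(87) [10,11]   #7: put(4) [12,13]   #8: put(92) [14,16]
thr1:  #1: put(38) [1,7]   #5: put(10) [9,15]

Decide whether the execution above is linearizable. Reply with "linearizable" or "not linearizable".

a witness: #2, #1, #3, #4, #5, #6, #7, #8
step 1: #2 put(47) — queue <47>
step 2: #1 put(38) — queue <47,38>
step 3: #3 take() → 47 — queue <38>
step 4: #4 put(93) — queue <38,93>
step 5: #5 put(10) — queue <38,93,10>
step 6: #6 put(87) — queue <38,93,10,87>
step 7: #7 put(4) — queue <38,93,10,87,4>
step 8: #8 put(92) — queue <38,93,10,87,4,92>

linearizable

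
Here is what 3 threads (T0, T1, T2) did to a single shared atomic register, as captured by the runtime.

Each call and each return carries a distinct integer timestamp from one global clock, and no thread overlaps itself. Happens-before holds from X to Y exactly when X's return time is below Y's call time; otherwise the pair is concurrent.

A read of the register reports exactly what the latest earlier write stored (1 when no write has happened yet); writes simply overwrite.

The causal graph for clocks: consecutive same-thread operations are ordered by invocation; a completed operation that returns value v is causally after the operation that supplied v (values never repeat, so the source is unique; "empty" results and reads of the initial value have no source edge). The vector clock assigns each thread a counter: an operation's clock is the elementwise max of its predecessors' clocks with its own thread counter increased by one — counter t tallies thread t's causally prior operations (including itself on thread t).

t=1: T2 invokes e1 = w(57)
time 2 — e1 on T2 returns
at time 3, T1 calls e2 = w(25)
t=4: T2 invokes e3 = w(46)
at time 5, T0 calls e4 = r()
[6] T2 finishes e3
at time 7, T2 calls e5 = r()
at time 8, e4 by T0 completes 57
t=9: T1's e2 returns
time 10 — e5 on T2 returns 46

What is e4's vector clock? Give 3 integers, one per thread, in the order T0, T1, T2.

root op e1, invoked 1: fresh clock plus T2's own tick → (0, 0, 1)
root op e2, invoked 3: fresh clock plus T1's own tick → (0, 1, 0)
e3, invoked 4, takes VC(e1)=(0, 0, 1) under max, adds 1 for T2 → (0, 0, 2)
e4, invoked 5, takes VC(e1)=(0, 0, 1) under max, adds 1 for T0 → (1, 0, 1)
e5, invoked 7, takes VC(e3)=(0, 0, 2) under max, adds 1 for T2 → (0, 0, 3)
target: VC(e4) = (1, 0, 1)

(1, 0, 1)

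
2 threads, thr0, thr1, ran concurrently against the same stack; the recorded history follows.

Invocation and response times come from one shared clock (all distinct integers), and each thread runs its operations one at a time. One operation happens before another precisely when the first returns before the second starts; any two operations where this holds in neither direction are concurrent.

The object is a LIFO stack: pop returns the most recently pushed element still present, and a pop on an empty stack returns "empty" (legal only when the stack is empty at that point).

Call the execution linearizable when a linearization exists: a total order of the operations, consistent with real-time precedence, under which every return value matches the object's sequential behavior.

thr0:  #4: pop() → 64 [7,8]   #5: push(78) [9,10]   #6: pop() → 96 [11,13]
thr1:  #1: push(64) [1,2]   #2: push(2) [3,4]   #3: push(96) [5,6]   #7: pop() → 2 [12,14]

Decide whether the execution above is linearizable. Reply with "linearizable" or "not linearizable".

not linearizable

already the first 8 events (up to #4's response at time 8) admit no linearization; the first 7 still do
one real-time candidate order over the 4 completed operations — the stack replay rejects it
e.g. #1, #2, #3, #4: illegal at step 4, since #4 pop() → 64 cannot apply there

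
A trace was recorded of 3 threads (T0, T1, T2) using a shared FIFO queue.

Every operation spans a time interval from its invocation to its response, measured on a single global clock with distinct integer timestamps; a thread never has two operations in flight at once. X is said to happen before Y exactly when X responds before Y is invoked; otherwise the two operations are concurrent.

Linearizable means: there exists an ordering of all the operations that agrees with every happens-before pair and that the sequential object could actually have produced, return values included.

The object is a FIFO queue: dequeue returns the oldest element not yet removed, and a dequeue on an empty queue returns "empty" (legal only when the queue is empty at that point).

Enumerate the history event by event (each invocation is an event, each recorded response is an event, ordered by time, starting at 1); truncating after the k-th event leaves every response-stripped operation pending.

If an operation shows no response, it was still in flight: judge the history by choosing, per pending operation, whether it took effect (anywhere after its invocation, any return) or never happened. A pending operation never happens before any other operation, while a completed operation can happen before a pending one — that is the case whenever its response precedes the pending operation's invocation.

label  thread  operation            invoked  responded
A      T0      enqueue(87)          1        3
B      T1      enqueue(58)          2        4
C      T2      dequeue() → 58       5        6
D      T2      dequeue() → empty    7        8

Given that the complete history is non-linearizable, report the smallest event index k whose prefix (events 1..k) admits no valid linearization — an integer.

events 1..7 are linearizable; a witness order is B, A, C:
step 1: B enqueue(58) — queue <58>
step 2: A enqueue(87) — queue <58,87>
step 3: C dequeue() → 58 — queue <87>
at event 8 (D's time-8 response) nothing linearizes any more
take A, B, C, D: step 3 already fails, because C dequeue() → 58 cannot occur there
take B, A, C, D: step 4 already fails, because D dequeue() → empty cannot occur there

8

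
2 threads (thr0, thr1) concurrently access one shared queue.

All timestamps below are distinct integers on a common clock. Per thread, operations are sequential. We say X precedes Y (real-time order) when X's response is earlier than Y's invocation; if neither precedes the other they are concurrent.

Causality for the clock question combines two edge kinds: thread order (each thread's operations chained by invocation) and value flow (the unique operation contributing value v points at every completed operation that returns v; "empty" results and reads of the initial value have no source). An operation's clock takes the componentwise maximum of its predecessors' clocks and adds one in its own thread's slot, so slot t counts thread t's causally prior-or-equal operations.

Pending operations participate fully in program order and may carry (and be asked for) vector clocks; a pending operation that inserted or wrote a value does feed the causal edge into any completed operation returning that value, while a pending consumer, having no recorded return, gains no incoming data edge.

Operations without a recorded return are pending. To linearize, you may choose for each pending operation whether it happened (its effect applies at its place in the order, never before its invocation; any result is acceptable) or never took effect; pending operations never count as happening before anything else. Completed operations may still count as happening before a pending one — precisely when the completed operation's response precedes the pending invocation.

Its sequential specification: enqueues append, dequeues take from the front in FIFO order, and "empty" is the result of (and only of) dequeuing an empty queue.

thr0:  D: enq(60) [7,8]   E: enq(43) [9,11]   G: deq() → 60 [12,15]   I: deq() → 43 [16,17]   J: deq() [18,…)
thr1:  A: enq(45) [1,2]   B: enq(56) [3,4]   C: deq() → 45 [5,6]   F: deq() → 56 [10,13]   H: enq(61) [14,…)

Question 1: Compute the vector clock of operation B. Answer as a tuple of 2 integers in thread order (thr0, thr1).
(0, 2)

A (invocation 1): nothing precedes it; thr1's component alone gives (0, 1)
D (invocation 7): nothing precedes it; thr0's component alone gives (1, 0)
VC(B, invoked at 3): max of VC(A)=(0, 1), then +1 on thread thr1 → (0, 2)
VC(E, invoked at 9): max of VC(D)=(1, 0), then +1 on thread thr0 → (2, 0)
VC(C, invoked at 5): max of VC(A)=(0, 1), VC(B)=(0, 2), then +1 on thread thr1 → (0, 3)
VC(G, invoked at 12): max of VC(D)=(1, 0), VC(E)=(2, 0), then +1 on thread thr0 → (3, 0)
VC(F, invoked at 10): max of VC(B)=(0, 2), VC(C)=(0, 3), then +1 on thread thr1 → (0, 4)
VC(I, invoked at 16): max of VC(E)=(2, 0), VC(G)=(3, 0), then +1 on thread thr0 → (4, 0)
VC(H, invoked at 14): max of VC(F)=(0, 4), then +1 on thread thr1 → (0, 5)
VC(J, invoked at 18): max of VC(I)=(4, 0), then +1 on thread thr0 → (5, 0)
target: VC(B) = (0, 2)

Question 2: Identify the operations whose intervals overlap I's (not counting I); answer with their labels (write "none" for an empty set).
H

I spans [16,17]; an op avoiding the whole window 16..17 is ordered, any other is concurrent
A [1,2]: before
B [3,4]: before
C [5,6]: before
D [7,8]: before
E [9,11]: before
F [10,13]: before
G [12,15]: before
H [14,…): concurrent
J [18,…): after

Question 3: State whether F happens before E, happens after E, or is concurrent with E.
concurrent

F spans [10,13], E spans [9,11]
the intervals overlap in both directions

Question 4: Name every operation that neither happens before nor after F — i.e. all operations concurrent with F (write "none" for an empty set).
E, G

overlap test against F [10,13]: concurrent iff the interval meets 10..13
A [1,2]: before
B [3,4]: before
C [5,6]: before
D [7,8]: before
E [9,11]: concurrent
G [12,15]: concurrent
H [14,…): after
I [16,17]: after
J [18,…): after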